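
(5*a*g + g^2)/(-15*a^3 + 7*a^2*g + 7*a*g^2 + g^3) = g/(-3*a^2 + 2*a*g + g^2)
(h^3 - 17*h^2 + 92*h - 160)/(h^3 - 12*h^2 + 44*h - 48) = (h^2 - 13*h + 40)/(h^2 - 8*h + 12)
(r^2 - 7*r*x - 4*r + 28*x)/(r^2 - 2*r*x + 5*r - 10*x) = (r^2 - 7*r*x - 4*r + 28*x)/(r^2 - 2*r*x + 5*r - 10*x)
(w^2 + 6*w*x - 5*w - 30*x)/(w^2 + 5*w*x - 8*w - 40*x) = (w^2 + 6*w*x - 5*w - 30*x)/(w^2 + 5*w*x - 8*w - 40*x)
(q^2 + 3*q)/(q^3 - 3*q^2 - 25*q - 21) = q/(q^2 - 6*q - 7)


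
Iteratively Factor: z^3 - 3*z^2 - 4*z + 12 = (z + 2)*(z^2 - 5*z + 6) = (z - 3)*(z + 2)*(z - 2)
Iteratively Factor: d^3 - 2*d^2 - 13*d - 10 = (d - 5)*(d^2 + 3*d + 2) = (d - 5)*(d + 1)*(d + 2)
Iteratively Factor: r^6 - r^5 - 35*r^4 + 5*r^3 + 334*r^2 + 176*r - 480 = (r - 5)*(r^5 + 4*r^4 - 15*r^3 - 70*r^2 - 16*r + 96) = (r - 5)*(r + 4)*(r^4 - 15*r^2 - 10*r + 24) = (r - 5)*(r - 4)*(r + 4)*(r^3 + 4*r^2 + r - 6) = (r - 5)*(r - 4)*(r - 1)*(r + 4)*(r^2 + 5*r + 6) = (r - 5)*(r - 4)*(r - 1)*(r + 2)*(r + 4)*(r + 3)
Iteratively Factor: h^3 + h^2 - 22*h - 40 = (h + 4)*(h^2 - 3*h - 10) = (h + 2)*(h + 4)*(h - 5)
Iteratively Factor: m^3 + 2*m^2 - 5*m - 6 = (m + 3)*(m^2 - m - 2) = (m - 2)*(m + 3)*(m + 1)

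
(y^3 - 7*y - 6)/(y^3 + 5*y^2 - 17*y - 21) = (y + 2)/(y + 7)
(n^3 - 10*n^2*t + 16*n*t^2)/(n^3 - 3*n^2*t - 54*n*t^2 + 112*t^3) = n/(n + 7*t)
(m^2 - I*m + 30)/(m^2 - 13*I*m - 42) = (m + 5*I)/(m - 7*I)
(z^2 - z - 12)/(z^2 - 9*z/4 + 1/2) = 4*(z^2 - z - 12)/(4*z^2 - 9*z + 2)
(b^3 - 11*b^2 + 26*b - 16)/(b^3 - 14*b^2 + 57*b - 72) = (b^2 - 3*b + 2)/(b^2 - 6*b + 9)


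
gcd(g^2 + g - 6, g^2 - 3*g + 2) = g - 2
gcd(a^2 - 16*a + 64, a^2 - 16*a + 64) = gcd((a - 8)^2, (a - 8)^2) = a^2 - 16*a + 64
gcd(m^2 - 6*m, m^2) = m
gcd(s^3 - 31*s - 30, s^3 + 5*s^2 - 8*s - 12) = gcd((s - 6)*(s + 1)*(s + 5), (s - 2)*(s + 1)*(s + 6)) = s + 1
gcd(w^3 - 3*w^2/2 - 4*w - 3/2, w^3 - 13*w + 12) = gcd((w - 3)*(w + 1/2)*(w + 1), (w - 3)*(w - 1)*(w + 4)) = w - 3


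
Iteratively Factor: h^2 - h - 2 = (h - 2)*(h + 1)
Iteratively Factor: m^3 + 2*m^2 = (m + 2)*(m^2) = m*(m + 2)*(m)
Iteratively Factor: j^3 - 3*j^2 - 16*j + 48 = (j + 4)*(j^2 - 7*j + 12) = (j - 4)*(j + 4)*(j - 3)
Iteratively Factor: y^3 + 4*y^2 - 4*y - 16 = (y + 2)*(y^2 + 2*y - 8) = (y + 2)*(y + 4)*(y - 2)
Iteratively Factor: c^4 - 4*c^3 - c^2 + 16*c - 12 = (c - 2)*(c^3 - 2*c^2 - 5*c + 6) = (c - 2)*(c - 1)*(c^2 - c - 6) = (c - 3)*(c - 2)*(c - 1)*(c + 2)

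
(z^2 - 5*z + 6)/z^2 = 1 - 5/z + 6/z^2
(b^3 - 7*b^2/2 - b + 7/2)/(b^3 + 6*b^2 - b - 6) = (b - 7/2)/(b + 6)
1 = 1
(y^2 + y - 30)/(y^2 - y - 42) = (y - 5)/(y - 7)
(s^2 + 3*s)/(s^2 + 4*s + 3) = s/(s + 1)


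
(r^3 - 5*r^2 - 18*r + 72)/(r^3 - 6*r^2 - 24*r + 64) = (r^2 - 9*r + 18)/(r^2 - 10*r + 16)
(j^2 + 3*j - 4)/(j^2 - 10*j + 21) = (j^2 + 3*j - 4)/(j^2 - 10*j + 21)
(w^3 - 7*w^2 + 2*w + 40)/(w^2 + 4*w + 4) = (w^2 - 9*w + 20)/(w + 2)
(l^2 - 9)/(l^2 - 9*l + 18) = (l + 3)/(l - 6)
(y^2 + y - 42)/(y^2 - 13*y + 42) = (y + 7)/(y - 7)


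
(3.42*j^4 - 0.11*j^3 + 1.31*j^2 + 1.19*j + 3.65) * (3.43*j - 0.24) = 11.7306*j^5 - 1.1981*j^4 + 4.5197*j^3 + 3.7673*j^2 + 12.2339*j - 0.876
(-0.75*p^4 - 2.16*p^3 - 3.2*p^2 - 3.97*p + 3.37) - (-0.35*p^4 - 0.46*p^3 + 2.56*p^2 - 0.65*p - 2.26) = -0.4*p^4 - 1.7*p^3 - 5.76*p^2 - 3.32*p + 5.63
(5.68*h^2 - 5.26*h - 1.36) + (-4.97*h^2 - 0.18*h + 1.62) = 0.71*h^2 - 5.44*h + 0.26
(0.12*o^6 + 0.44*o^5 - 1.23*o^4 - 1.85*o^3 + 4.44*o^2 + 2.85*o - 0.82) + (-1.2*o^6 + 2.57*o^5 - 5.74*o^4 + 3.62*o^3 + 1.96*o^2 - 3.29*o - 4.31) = -1.08*o^6 + 3.01*o^5 - 6.97*o^4 + 1.77*o^3 + 6.4*o^2 - 0.44*o - 5.13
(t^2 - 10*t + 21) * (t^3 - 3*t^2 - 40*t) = t^5 - 13*t^4 + 11*t^3 + 337*t^2 - 840*t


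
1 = 1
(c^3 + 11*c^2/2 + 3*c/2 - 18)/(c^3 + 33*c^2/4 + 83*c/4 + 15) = 2*(2*c - 3)/(4*c + 5)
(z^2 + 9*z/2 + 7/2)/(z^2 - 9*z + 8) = (2*z^2 + 9*z + 7)/(2*(z^2 - 9*z + 8))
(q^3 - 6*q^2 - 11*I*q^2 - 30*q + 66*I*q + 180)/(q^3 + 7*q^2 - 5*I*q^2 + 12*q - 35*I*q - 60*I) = (q^2 - 6*q*(1 + I) + 36*I)/(q^2 + 7*q + 12)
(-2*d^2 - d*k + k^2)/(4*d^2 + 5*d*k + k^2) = (-2*d + k)/(4*d + k)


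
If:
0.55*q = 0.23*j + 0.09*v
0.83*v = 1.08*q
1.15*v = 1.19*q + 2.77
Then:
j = 17.02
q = 9.04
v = 11.76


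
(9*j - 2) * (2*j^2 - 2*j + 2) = 18*j^3 - 22*j^2 + 22*j - 4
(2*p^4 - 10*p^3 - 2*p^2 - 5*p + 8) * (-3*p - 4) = -6*p^5 + 22*p^4 + 46*p^3 + 23*p^2 - 4*p - 32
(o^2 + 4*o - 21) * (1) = o^2 + 4*o - 21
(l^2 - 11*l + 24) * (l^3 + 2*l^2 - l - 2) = l^5 - 9*l^4 + l^3 + 57*l^2 - 2*l - 48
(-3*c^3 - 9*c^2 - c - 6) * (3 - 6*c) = 18*c^4 + 45*c^3 - 21*c^2 + 33*c - 18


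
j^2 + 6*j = j*(j + 6)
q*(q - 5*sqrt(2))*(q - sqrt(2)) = q^3 - 6*sqrt(2)*q^2 + 10*q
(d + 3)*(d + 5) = d^2 + 8*d + 15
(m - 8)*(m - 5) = m^2 - 13*m + 40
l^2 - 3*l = l*(l - 3)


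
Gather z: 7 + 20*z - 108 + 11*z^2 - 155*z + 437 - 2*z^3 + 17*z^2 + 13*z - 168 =-2*z^3 + 28*z^2 - 122*z + 168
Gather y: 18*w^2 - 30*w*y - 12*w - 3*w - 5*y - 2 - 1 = 18*w^2 - 15*w + y*(-30*w - 5) - 3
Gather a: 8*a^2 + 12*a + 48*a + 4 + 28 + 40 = 8*a^2 + 60*a + 72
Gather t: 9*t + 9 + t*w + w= t*(w + 9) + w + 9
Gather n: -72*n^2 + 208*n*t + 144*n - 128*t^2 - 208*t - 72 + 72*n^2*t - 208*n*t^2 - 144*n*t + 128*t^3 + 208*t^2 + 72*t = n^2*(72*t - 72) + n*(-208*t^2 + 64*t + 144) + 128*t^3 + 80*t^2 - 136*t - 72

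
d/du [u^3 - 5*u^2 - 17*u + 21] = 3*u^2 - 10*u - 17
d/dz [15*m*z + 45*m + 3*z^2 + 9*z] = 15*m + 6*z + 9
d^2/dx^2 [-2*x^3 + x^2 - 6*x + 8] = 2 - 12*x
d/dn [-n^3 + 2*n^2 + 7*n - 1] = -3*n^2 + 4*n + 7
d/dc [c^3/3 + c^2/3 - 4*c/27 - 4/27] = c^2 + 2*c/3 - 4/27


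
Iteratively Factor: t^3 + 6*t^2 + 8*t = (t + 2)*(t^2 + 4*t) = (t + 2)*(t + 4)*(t)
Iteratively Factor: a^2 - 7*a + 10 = (a - 2)*(a - 5)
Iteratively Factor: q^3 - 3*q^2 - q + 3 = (q - 1)*(q^2 - 2*q - 3) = (q - 3)*(q - 1)*(q + 1)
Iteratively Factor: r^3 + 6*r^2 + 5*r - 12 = (r + 3)*(r^2 + 3*r - 4) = (r - 1)*(r + 3)*(r + 4)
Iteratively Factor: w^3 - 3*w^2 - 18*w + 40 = (w + 4)*(w^2 - 7*w + 10) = (w - 2)*(w + 4)*(w - 5)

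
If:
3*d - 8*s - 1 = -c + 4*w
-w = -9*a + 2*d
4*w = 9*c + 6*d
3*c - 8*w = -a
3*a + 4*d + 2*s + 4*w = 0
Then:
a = 102/9167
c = -418/9167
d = 531/9167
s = -9/89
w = -144/9167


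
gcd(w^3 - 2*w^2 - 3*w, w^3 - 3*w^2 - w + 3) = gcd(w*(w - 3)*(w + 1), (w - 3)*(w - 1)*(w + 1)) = w^2 - 2*w - 3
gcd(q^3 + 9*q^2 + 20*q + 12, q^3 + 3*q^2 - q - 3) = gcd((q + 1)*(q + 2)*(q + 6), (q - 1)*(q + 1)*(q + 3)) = q + 1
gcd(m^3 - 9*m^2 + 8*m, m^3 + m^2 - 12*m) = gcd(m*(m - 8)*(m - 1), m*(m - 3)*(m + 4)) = m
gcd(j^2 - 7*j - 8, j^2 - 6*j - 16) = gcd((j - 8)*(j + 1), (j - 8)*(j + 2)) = j - 8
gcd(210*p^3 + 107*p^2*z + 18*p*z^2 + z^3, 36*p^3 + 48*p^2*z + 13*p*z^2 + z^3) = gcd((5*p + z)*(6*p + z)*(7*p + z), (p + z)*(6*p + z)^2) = 6*p + z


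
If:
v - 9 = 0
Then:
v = 9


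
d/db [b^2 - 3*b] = 2*b - 3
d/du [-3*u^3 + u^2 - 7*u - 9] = -9*u^2 + 2*u - 7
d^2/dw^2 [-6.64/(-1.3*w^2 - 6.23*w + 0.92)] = (-22.4432*w^2 - 107.55472*w + 6.64*(2.6*w + 6.23)*(5.2*w + 12.46) + 15.88288)/(1.3*w^2 + 6.23*w - 0.92)^3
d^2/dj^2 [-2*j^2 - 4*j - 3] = -4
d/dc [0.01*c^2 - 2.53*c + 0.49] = 0.02*c - 2.53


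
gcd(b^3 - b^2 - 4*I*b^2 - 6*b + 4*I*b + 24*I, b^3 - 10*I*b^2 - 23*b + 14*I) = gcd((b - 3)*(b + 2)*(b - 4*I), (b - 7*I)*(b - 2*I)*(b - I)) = 1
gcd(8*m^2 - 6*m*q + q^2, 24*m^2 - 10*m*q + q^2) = -4*m + q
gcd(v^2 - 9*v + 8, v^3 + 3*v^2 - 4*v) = v - 1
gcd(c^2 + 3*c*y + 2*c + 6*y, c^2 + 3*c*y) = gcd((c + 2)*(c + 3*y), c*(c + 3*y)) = c + 3*y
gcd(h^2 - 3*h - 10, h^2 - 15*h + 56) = 1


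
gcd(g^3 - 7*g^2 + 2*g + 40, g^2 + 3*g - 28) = g - 4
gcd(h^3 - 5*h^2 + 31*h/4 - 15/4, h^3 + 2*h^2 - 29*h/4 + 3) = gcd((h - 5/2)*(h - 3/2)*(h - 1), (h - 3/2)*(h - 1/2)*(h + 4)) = h - 3/2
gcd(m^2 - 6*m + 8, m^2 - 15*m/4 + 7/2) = m - 2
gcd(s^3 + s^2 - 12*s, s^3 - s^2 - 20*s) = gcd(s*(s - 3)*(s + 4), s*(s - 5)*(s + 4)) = s^2 + 4*s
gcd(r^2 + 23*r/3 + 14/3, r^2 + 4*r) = 1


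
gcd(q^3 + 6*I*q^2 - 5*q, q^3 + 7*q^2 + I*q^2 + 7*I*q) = q^2 + I*q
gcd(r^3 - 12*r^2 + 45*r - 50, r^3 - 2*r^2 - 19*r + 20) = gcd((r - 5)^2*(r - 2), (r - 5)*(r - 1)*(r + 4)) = r - 5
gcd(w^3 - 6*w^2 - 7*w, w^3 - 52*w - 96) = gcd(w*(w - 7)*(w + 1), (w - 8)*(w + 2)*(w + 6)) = 1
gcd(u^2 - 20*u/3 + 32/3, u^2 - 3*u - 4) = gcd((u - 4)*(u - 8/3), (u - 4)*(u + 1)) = u - 4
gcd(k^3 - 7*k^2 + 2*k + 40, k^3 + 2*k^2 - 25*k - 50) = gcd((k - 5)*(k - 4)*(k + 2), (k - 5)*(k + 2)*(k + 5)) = k^2 - 3*k - 10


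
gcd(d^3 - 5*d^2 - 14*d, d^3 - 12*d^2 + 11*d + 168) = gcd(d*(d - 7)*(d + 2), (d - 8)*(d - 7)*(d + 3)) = d - 7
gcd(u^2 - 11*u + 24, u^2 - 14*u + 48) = u - 8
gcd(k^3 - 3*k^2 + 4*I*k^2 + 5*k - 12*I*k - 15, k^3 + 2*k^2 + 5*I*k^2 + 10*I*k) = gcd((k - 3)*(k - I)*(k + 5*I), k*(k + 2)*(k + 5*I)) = k + 5*I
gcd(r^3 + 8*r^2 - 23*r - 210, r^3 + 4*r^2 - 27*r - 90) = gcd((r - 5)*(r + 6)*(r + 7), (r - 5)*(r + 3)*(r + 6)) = r^2 + r - 30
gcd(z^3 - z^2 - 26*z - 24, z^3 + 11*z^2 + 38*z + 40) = z + 4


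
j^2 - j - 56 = (j - 8)*(j + 7)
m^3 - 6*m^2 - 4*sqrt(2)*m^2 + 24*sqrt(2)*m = m*(m - 6)*(m - 4*sqrt(2))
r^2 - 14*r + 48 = (r - 8)*(r - 6)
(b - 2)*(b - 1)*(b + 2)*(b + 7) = b^4 + 6*b^3 - 11*b^2 - 24*b + 28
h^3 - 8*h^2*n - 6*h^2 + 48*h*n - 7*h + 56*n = (h - 7)*(h + 1)*(h - 8*n)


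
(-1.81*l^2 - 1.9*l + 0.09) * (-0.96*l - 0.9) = 1.7376*l^3 + 3.453*l^2 + 1.6236*l - 0.081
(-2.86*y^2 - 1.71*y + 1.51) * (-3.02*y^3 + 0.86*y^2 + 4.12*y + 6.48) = 8.6372*y^5 + 2.7046*y^4 - 17.814*y^3 - 24.2794*y^2 - 4.8596*y + 9.7848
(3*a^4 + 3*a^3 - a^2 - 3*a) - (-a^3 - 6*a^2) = 3*a^4 + 4*a^3 + 5*a^2 - 3*a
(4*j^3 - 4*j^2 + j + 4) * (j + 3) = 4*j^4 + 8*j^3 - 11*j^2 + 7*j + 12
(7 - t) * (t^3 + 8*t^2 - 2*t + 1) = -t^4 - t^3 + 58*t^2 - 15*t + 7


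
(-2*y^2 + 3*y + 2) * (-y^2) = 2*y^4 - 3*y^3 - 2*y^2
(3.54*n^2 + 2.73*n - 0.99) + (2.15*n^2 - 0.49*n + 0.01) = 5.69*n^2 + 2.24*n - 0.98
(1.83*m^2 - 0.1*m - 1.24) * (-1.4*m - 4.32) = -2.562*m^3 - 7.7656*m^2 + 2.168*m + 5.3568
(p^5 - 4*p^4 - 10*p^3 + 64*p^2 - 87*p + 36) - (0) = p^5 - 4*p^4 - 10*p^3 + 64*p^2 - 87*p + 36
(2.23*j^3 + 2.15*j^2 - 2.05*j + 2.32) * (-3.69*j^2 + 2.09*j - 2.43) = -8.2287*j^5 - 3.2728*j^4 + 6.6391*j^3 - 18.0698*j^2 + 9.8303*j - 5.6376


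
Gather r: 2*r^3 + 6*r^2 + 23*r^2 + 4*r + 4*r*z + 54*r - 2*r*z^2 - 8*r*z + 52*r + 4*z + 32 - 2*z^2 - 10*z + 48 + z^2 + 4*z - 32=2*r^3 + 29*r^2 + r*(-2*z^2 - 4*z + 110) - z^2 - 2*z + 48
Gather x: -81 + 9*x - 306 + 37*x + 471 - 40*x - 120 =6*x - 36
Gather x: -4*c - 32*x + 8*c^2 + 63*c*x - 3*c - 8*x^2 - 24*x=8*c^2 - 7*c - 8*x^2 + x*(63*c - 56)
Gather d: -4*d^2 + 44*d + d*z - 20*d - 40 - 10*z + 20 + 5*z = -4*d^2 + d*(z + 24) - 5*z - 20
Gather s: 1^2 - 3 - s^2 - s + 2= -s^2 - s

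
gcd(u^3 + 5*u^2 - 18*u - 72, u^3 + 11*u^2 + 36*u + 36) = u^2 + 9*u + 18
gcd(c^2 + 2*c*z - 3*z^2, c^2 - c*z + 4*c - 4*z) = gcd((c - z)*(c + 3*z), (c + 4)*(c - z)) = -c + z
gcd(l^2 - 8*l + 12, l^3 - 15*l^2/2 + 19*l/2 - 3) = l - 6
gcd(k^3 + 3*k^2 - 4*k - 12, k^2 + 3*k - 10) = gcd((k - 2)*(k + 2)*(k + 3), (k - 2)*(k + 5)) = k - 2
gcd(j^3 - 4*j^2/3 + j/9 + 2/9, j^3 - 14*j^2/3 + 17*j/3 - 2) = j^2 - 5*j/3 + 2/3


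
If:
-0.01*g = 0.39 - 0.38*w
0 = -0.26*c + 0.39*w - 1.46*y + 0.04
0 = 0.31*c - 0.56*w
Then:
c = 0.906882591093117 - 33.1012145748988*y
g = -696.307692307692*y - 19.9230769230769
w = 0.502024291497976 - 18.3238866396761*y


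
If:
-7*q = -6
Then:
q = 6/7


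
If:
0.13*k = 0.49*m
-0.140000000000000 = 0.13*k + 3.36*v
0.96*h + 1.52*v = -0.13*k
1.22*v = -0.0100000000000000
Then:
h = 0.13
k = -0.87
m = -0.23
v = -0.01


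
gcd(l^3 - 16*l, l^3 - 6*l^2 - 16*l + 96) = l^2 - 16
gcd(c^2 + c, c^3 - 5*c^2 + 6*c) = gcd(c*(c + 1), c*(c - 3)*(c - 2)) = c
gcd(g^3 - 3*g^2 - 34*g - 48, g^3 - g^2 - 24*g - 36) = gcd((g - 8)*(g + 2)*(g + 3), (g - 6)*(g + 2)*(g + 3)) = g^2 + 5*g + 6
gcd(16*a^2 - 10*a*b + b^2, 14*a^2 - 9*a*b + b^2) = 2*a - b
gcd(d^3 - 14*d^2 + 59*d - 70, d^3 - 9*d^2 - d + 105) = d^2 - 12*d + 35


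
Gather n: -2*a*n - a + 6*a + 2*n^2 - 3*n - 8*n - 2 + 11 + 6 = 5*a + 2*n^2 + n*(-2*a - 11) + 15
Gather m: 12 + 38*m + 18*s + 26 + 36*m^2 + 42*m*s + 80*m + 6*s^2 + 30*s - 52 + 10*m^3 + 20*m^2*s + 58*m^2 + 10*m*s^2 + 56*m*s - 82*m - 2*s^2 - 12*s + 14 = 10*m^3 + m^2*(20*s + 94) + m*(10*s^2 + 98*s + 36) + 4*s^2 + 36*s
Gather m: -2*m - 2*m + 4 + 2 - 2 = 4 - 4*m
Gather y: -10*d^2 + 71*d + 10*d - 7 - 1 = -10*d^2 + 81*d - 8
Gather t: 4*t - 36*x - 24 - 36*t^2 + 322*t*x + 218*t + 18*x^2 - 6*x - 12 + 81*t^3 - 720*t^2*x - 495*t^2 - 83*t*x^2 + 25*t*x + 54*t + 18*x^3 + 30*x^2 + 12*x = 81*t^3 + t^2*(-720*x - 531) + t*(-83*x^2 + 347*x + 276) + 18*x^3 + 48*x^2 - 30*x - 36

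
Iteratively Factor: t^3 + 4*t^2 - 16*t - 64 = (t + 4)*(t^2 - 16) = (t + 4)^2*(t - 4)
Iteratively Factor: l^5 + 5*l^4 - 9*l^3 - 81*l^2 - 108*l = (l - 4)*(l^4 + 9*l^3 + 27*l^2 + 27*l) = (l - 4)*(l + 3)*(l^3 + 6*l^2 + 9*l) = l*(l - 4)*(l + 3)*(l^2 + 6*l + 9) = l*(l - 4)*(l + 3)^2*(l + 3)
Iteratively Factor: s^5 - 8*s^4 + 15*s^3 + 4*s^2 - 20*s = (s - 5)*(s^4 - 3*s^3 + 4*s) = (s - 5)*(s + 1)*(s^3 - 4*s^2 + 4*s) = (s - 5)*(s - 2)*(s + 1)*(s^2 - 2*s) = s*(s - 5)*(s - 2)*(s + 1)*(s - 2)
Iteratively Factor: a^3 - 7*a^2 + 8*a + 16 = (a - 4)*(a^2 - 3*a - 4) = (a - 4)*(a + 1)*(a - 4)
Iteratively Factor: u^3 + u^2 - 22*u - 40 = (u + 2)*(u^2 - u - 20) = (u + 2)*(u + 4)*(u - 5)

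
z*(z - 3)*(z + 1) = z^3 - 2*z^2 - 3*z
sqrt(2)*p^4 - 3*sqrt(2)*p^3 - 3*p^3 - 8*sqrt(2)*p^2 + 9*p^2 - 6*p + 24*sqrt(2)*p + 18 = (p - 3)*(p - 3*sqrt(2))*(p + sqrt(2))*(sqrt(2)*p + 1)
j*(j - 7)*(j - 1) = j^3 - 8*j^2 + 7*j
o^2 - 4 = (o - 2)*(o + 2)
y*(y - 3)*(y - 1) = y^3 - 4*y^2 + 3*y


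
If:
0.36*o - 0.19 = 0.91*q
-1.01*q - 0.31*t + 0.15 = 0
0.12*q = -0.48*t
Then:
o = 0.93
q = 0.16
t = -0.04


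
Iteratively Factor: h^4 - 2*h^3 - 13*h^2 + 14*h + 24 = (h + 1)*(h^3 - 3*h^2 - 10*h + 24) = (h - 2)*(h + 1)*(h^2 - h - 12) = (h - 4)*(h - 2)*(h + 1)*(h + 3)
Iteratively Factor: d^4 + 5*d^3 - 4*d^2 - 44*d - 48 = (d + 4)*(d^3 + d^2 - 8*d - 12) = (d - 3)*(d + 4)*(d^2 + 4*d + 4) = (d - 3)*(d + 2)*(d + 4)*(d + 2)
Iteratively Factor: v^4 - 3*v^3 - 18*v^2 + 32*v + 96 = (v + 2)*(v^3 - 5*v^2 - 8*v + 48) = (v - 4)*(v + 2)*(v^2 - v - 12) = (v - 4)^2*(v + 2)*(v + 3)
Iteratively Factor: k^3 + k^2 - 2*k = (k + 2)*(k^2 - k) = (k - 1)*(k + 2)*(k)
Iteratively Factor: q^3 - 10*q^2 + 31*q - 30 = (q - 2)*(q^2 - 8*q + 15) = (q - 5)*(q - 2)*(q - 3)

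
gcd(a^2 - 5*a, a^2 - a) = a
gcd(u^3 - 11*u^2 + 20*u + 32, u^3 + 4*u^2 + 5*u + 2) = u + 1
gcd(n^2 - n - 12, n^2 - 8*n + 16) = n - 4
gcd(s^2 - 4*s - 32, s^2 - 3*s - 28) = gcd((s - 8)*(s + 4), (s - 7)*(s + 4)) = s + 4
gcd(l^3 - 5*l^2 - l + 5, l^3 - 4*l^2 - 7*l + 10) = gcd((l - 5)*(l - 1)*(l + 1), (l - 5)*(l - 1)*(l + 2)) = l^2 - 6*l + 5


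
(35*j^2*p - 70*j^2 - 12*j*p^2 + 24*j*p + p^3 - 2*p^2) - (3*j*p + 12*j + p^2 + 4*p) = 35*j^2*p - 70*j^2 - 12*j*p^2 + 21*j*p - 12*j + p^3 - 3*p^2 - 4*p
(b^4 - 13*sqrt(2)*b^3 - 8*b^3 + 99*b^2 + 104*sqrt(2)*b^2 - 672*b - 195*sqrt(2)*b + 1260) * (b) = b^5 - 13*sqrt(2)*b^4 - 8*b^4 + 99*b^3 + 104*sqrt(2)*b^3 - 672*b^2 - 195*sqrt(2)*b^2 + 1260*b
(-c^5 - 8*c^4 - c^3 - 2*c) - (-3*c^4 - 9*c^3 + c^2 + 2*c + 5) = -c^5 - 5*c^4 + 8*c^3 - c^2 - 4*c - 5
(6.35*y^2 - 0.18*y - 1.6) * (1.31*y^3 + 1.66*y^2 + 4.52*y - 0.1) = 8.3185*y^5 + 10.3052*y^4 + 26.3072*y^3 - 4.1046*y^2 - 7.214*y + 0.16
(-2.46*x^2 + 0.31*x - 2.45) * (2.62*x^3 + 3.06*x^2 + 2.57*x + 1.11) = -6.4452*x^5 - 6.7154*x^4 - 11.7926*x^3 - 9.4309*x^2 - 5.9524*x - 2.7195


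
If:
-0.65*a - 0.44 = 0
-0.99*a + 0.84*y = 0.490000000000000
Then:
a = -0.68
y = -0.21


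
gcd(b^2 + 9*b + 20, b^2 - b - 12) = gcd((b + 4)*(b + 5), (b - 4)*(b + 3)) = 1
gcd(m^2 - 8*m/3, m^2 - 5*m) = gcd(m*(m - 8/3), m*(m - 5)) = m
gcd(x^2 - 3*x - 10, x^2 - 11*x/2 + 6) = 1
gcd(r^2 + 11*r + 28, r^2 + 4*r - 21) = r + 7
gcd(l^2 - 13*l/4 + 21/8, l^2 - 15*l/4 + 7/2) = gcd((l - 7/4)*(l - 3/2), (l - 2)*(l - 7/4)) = l - 7/4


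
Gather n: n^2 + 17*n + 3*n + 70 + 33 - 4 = n^2 + 20*n + 99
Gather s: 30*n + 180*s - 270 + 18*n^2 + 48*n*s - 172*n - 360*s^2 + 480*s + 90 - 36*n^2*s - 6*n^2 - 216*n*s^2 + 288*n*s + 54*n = 12*n^2 - 88*n + s^2*(-216*n - 360) + s*(-36*n^2 + 336*n + 660) - 180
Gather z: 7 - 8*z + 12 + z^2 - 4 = z^2 - 8*z + 15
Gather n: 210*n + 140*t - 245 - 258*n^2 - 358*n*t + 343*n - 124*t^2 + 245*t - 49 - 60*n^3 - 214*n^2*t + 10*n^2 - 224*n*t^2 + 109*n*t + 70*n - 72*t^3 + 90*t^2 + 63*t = -60*n^3 + n^2*(-214*t - 248) + n*(-224*t^2 - 249*t + 623) - 72*t^3 - 34*t^2 + 448*t - 294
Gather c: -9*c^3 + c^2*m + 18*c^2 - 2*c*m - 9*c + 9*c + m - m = -9*c^3 + c^2*(m + 18) - 2*c*m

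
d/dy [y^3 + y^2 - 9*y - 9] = 3*y^2 + 2*y - 9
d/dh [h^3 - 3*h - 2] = 3*h^2 - 3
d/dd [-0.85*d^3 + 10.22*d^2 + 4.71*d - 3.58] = -2.55*d^2 + 20.44*d + 4.71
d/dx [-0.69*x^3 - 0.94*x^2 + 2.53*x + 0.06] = -2.07*x^2 - 1.88*x + 2.53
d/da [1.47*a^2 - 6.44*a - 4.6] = 2.94*a - 6.44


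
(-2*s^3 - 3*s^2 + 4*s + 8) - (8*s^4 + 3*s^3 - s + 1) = -8*s^4 - 5*s^3 - 3*s^2 + 5*s + 7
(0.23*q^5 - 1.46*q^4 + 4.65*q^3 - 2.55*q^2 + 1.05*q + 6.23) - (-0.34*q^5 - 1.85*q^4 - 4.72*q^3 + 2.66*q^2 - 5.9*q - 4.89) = 0.57*q^5 + 0.39*q^4 + 9.37*q^3 - 5.21*q^2 + 6.95*q + 11.12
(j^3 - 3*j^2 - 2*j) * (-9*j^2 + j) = -9*j^5 + 28*j^4 + 15*j^3 - 2*j^2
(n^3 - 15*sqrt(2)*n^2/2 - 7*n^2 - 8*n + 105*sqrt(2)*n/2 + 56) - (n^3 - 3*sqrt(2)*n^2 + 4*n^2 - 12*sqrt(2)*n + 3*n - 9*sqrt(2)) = -11*n^2 - 9*sqrt(2)*n^2/2 - 11*n + 129*sqrt(2)*n/2 + 9*sqrt(2) + 56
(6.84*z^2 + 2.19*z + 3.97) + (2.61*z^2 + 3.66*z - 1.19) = 9.45*z^2 + 5.85*z + 2.78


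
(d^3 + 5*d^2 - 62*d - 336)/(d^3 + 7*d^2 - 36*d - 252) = (d - 8)/(d - 6)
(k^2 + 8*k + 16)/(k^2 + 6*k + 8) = (k + 4)/(k + 2)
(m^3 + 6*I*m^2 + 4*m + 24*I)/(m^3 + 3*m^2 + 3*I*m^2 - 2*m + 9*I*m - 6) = (m^2 + 4*I*m + 12)/(m^2 + m*(3 + I) + 3*I)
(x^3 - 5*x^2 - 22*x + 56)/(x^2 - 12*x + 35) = (x^2 + 2*x - 8)/(x - 5)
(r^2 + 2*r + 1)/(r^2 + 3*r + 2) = (r + 1)/(r + 2)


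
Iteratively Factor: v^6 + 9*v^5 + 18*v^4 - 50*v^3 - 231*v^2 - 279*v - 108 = (v + 3)*(v^5 + 6*v^4 - 50*v^2 - 81*v - 36) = (v + 3)^2*(v^4 + 3*v^3 - 9*v^2 - 23*v - 12) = (v + 1)*(v + 3)^2*(v^3 + 2*v^2 - 11*v - 12) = (v + 1)^2*(v + 3)^2*(v^2 + v - 12) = (v + 1)^2*(v + 3)^2*(v + 4)*(v - 3)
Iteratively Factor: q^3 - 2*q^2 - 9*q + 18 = (q + 3)*(q^2 - 5*q + 6) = (q - 3)*(q + 3)*(q - 2)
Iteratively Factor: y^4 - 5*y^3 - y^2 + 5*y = (y - 5)*(y^3 - y) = (y - 5)*(y - 1)*(y^2 + y) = (y - 5)*(y - 1)*(y + 1)*(y)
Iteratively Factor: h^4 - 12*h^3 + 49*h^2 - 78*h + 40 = (h - 5)*(h^3 - 7*h^2 + 14*h - 8) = (h - 5)*(h - 2)*(h^2 - 5*h + 4) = (h - 5)*(h - 2)*(h - 1)*(h - 4)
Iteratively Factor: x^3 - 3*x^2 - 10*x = (x)*(x^2 - 3*x - 10) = x*(x + 2)*(x - 5)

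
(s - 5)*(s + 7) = s^2 + 2*s - 35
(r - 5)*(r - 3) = r^2 - 8*r + 15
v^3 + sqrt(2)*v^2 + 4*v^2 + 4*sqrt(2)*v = v*(v + 4)*(v + sqrt(2))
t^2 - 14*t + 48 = (t - 8)*(t - 6)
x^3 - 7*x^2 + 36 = (x - 6)*(x - 3)*(x + 2)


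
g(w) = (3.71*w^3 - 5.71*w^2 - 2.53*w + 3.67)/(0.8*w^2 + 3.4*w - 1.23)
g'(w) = (-1.6*w - 3.4)*(3.71*w^3 - 5.71*w^2 - 2.53*w + 3.67)/(0.8*w^2 + 3.4*w - 1.23)^2 + (11.13*w^2 - 11.42*w - 2.53)/(0.8*w^2 + 3.4*w - 1.23) = (2.968*w^4 + 25.228*w^3 - 31.0799*w^2 + 8.1746*w - 9.3661)/(0.64*w^4 + 5.44*w^3 + 9.592*w^2 - 8.364*w + 1.5129)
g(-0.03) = -2.81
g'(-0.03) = -5.44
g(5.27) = 9.63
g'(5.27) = 3.40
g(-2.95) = 31.13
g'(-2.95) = -39.35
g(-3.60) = 75.54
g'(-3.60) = -116.41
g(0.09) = -3.70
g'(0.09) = -10.53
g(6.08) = 12.47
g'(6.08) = 3.59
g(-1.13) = 1.51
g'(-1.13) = -5.48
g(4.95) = 8.56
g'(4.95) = 3.32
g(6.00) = 12.18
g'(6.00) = 3.57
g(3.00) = 2.77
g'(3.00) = 2.51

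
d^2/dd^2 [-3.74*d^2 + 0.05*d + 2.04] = -7.48000000000000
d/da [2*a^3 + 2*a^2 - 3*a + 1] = 6*a^2 + 4*a - 3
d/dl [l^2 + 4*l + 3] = 2*l + 4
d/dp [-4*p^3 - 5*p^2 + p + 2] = -12*p^2 - 10*p + 1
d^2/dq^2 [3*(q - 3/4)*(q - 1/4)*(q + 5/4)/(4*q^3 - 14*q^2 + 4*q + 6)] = 9*(320*q^6 - 528*q^5 + 240*q^4 - 1196*q^3 + 2331*q^2 - 1152*q + 309)/(64*(8*q^9 - 84*q^8 + 318*q^7 - 475*q^6 + 66*q^5 + 429*q^4 - 190*q^3 - 153*q^2 + 54*q + 27))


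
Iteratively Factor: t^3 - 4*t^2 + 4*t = (t - 2)*(t^2 - 2*t) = t*(t - 2)*(t - 2)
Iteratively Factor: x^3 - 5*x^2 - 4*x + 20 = (x - 5)*(x^2 - 4) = (x - 5)*(x - 2)*(x + 2)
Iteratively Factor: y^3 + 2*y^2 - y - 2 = (y + 2)*(y^2 - 1) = (y + 1)*(y + 2)*(y - 1)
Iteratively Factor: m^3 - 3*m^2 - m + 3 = (m - 1)*(m^2 - 2*m - 3) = (m - 3)*(m - 1)*(m + 1)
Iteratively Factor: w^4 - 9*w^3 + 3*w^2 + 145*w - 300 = (w + 4)*(w^3 - 13*w^2 + 55*w - 75) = (w - 5)*(w + 4)*(w^2 - 8*w + 15) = (w - 5)^2*(w + 4)*(w - 3)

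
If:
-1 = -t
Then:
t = 1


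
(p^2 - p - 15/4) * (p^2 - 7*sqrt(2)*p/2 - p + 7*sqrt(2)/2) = p^4 - 7*sqrt(2)*p^3/2 - 2*p^3 - 11*p^2/4 + 7*sqrt(2)*p^2 + 15*p/4 + 77*sqrt(2)*p/8 - 105*sqrt(2)/8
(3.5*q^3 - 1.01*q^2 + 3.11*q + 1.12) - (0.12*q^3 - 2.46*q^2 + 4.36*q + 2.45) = 3.38*q^3 + 1.45*q^2 - 1.25*q - 1.33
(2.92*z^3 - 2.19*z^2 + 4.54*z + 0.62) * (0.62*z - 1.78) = 1.8104*z^4 - 6.5554*z^3 + 6.713*z^2 - 7.6968*z - 1.1036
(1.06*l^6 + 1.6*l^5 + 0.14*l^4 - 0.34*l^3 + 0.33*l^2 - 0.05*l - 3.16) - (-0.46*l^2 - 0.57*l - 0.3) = 1.06*l^6 + 1.6*l^5 + 0.14*l^4 - 0.34*l^3 + 0.79*l^2 + 0.52*l - 2.86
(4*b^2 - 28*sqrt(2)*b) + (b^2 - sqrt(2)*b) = 5*b^2 - 29*sqrt(2)*b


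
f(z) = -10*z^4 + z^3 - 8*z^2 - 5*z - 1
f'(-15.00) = 135910.00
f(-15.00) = -511351.00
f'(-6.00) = 8839.00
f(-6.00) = -13435.00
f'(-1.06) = 62.97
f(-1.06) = -18.50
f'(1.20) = -89.00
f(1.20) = -37.53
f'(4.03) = -2638.79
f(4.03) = -2723.29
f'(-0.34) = 2.36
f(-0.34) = -0.40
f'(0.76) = -32.99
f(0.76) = -12.32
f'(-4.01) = 2686.65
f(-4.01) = -2759.77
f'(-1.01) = 55.43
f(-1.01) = -15.55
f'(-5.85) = 8199.33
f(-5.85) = -12157.53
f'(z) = -40*z^3 + 3*z^2 - 16*z - 5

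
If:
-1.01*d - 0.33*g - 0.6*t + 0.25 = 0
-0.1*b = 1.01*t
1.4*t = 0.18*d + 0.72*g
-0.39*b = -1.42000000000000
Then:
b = 3.64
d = 0.75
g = -0.89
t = -0.36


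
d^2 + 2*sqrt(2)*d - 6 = (d - sqrt(2))*(d + 3*sqrt(2))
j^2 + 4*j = j*(j + 4)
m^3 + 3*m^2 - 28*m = m*(m - 4)*(m + 7)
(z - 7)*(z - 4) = z^2 - 11*z + 28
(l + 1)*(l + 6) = l^2 + 7*l + 6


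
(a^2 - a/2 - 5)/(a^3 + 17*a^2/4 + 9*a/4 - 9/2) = 2*(2*a - 5)/(4*a^2 + 9*a - 9)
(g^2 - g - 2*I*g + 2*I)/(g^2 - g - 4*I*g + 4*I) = (g - 2*I)/(g - 4*I)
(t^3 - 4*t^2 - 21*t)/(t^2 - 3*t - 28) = t*(t + 3)/(t + 4)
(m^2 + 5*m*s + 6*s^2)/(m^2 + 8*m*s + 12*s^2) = (m + 3*s)/(m + 6*s)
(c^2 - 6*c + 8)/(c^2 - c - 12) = (c - 2)/(c + 3)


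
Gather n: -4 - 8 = -12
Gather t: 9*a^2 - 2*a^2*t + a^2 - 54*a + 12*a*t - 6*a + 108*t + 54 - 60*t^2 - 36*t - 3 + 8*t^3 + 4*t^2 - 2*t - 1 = 10*a^2 - 60*a + 8*t^3 - 56*t^2 + t*(-2*a^2 + 12*a + 70) + 50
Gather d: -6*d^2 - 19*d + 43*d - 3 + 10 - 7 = -6*d^2 + 24*d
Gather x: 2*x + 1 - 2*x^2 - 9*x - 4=-2*x^2 - 7*x - 3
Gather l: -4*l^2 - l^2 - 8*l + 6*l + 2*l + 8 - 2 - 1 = 5 - 5*l^2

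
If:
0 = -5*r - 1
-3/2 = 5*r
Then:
No Solution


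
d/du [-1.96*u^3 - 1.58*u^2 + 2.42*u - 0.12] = -5.88*u^2 - 3.16*u + 2.42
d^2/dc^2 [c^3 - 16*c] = 6*c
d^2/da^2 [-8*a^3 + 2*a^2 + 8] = 4 - 48*a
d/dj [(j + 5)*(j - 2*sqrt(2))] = 2*j - 2*sqrt(2) + 5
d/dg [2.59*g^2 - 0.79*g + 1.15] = 5.18*g - 0.79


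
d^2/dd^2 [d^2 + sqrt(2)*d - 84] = 2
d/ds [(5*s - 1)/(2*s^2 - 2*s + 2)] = (5*s^2 - 5*s - (2*s - 1)*(5*s - 1) + 5)/(2*(s^2 - s + 1)^2)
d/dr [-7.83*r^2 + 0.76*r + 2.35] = 0.76 - 15.66*r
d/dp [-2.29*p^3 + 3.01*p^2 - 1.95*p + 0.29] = -6.87*p^2 + 6.02*p - 1.95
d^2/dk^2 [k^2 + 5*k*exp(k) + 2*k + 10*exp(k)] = 5*k*exp(k) + 20*exp(k) + 2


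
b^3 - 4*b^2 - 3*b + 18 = (b - 3)^2*(b + 2)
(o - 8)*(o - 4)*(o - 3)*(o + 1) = o^4 - 14*o^3 + 53*o^2 - 28*o - 96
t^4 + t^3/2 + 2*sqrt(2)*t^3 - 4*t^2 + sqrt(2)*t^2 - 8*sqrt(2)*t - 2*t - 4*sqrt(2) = (t - 2)*(t + 1/2)*(t + 2)*(t + 2*sqrt(2))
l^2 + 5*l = l*(l + 5)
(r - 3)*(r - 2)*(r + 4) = r^3 - r^2 - 14*r + 24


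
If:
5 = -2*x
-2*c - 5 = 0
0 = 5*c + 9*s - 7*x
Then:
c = -5/2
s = -5/9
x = -5/2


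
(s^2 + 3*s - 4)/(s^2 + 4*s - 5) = (s + 4)/(s + 5)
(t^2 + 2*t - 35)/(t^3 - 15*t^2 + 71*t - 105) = (t + 7)/(t^2 - 10*t + 21)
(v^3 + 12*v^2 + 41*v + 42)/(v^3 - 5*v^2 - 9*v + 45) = (v^2 + 9*v + 14)/(v^2 - 8*v + 15)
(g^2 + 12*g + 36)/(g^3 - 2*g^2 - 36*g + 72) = (g + 6)/(g^2 - 8*g + 12)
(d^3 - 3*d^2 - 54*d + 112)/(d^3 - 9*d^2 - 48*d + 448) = (d - 2)/(d - 8)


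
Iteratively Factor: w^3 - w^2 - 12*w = (w)*(w^2 - w - 12) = w*(w - 4)*(w + 3)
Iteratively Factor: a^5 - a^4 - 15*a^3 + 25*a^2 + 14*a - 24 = (a - 2)*(a^4 + a^3 - 13*a^2 - a + 12) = (a - 2)*(a + 4)*(a^3 - 3*a^2 - a + 3) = (a - 3)*(a - 2)*(a + 4)*(a^2 - 1) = (a - 3)*(a - 2)*(a + 1)*(a + 4)*(a - 1)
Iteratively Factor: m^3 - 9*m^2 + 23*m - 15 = (m - 1)*(m^2 - 8*m + 15) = (m - 5)*(m - 1)*(m - 3)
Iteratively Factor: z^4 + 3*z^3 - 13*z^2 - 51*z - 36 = (z + 1)*(z^3 + 2*z^2 - 15*z - 36) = (z + 1)*(z + 3)*(z^2 - z - 12) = (z - 4)*(z + 1)*(z + 3)*(z + 3)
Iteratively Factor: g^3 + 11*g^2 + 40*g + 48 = (g + 3)*(g^2 + 8*g + 16) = (g + 3)*(g + 4)*(g + 4)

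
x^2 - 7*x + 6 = (x - 6)*(x - 1)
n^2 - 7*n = n*(n - 7)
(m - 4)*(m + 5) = m^2 + m - 20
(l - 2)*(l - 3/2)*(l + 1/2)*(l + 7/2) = l^4 + l^3/2 - 37*l^2/4 + 47*l/8 + 21/4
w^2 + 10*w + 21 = (w + 3)*(w + 7)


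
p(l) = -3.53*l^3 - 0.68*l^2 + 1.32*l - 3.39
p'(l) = -10.59*l^2 - 1.36*l + 1.32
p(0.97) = -5.97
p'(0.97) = -9.96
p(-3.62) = 150.38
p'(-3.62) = -132.53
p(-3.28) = 109.53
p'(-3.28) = -108.15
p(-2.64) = 53.34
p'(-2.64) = -68.90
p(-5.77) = 644.47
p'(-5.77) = -343.40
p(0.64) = -3.75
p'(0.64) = -3.89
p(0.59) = -3.57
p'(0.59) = -3.17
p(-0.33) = -3.77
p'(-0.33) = 0.62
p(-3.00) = 81.84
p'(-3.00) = -89.91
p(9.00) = -2619.96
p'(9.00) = -868.71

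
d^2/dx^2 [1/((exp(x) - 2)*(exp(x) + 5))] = (4*exp(3*x) + 9*exp(2*x) + 49*exp(x) + 30)*exp(x)/(exp(6*x) + 9*exp(5*x) - 3*exp(4*x) - 153*exp(3*x) + 30*exp(2*x) + 900*exp(x) - 1000)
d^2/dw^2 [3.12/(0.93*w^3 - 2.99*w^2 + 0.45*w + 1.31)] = ((18.6576 - 17.4096*w)*(0.93*w^3 - 2.99*w^2 + 0.45*w + 1.31) + 3.12*(2.79*w^2 - 5.98*w + 0.45)*(5.58*w^2 - 11.96*w + 0.9))/(0.93*w^3 - 2.99*w^2 + 0.45*w + 1.31)^3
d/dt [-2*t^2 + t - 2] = 1 - 4*t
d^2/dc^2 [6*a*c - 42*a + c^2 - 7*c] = 2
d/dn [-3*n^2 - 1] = -6*n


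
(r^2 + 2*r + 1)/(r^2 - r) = (r^2 + 2*r + 1)/(r*(r - 1))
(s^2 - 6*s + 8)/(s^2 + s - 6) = (s - 4)/(s + 3)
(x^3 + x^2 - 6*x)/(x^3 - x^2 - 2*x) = (x + 3)/(x + 1)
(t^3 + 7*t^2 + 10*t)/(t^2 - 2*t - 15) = t*(t^2 + 7*t + 10)/(t^2 - 2*t - 15)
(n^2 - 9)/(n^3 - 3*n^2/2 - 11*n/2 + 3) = 2*(n + 3)/(2*n^2 + 3*n - 2)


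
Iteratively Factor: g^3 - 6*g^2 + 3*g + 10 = (g + 1)*(g^2 - 7*g + 10) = (g - 5)*(g + 1)*(g - 2)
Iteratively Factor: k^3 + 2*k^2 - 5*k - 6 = (k + 1)*(k^2 + k - 6) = (k + 1)*(k + 3)*(k - 2)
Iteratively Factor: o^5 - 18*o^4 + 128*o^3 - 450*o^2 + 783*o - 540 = (o - 3)*(o^4 - 15*o^3 + 83*o^2 - 201*o + 180) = (o - 3)^2*(o^3 - 12*o^2 + 47*o - 60) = (o - 3)^3*(o^2 - 9*o + 20) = (o - 5)*(o - 3)^3*(o - 4)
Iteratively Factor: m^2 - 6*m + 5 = (m - 1)*(m - 5)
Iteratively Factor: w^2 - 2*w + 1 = (w - 1)*(w - 1)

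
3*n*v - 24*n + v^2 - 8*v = (3*n + v)*(v - 8)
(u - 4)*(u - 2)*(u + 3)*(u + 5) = u^4 + 2*u^3 - 25*u^2 - 26*u + 120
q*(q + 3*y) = q^2 + 3*q*y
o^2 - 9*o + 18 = (o - 6)*(o - 3)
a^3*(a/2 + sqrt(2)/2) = a^4/2 + sqrt(2)*a^3/2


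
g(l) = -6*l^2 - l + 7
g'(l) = -12*l - 1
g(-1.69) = -8.45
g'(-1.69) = 19.28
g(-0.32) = 6.71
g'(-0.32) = 2.84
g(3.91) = -88.64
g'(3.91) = -47.92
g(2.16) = -23.15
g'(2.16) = -26.92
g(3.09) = -53.38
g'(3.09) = -38.08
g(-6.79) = -262.83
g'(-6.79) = 80.48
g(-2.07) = -16.64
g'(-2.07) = 23.84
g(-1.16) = 0.09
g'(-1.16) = 12.92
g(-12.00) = -845.00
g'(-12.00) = 143.00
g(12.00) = -869.00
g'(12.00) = -145.00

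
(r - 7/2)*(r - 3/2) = r^2 - 5*r + 21/4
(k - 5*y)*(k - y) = k^2 - 6*k*y + 5*y^2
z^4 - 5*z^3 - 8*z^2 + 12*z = z*(z - 6)*(z - 1)*(z + 2)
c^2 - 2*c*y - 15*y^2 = (c - 5*y)*(c + 3*y)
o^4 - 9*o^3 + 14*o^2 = o^2*(o - 7)*(o - 2)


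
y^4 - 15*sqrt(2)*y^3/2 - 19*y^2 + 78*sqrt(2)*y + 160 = (y - 8*sqrt(2))*(y - 5*sqrt(2)/2)*(y + sqrt(2))*(y + 2*sqrt(2))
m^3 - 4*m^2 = m^2*(m - 4)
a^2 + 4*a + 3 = (a + 1)*(a + 3)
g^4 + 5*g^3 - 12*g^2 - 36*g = g*(g - 3)*(g + 2)*(g + 6)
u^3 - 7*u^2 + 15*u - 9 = (u - 3)^2*(u - 1)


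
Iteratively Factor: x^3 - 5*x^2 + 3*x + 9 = (x + 1)*(x^2 - 6*x + 9) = (x - 3)*(x + 1)*(x - 3)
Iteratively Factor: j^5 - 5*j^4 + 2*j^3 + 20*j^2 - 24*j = (j)*(j^4 - 5*j^3 + 2*j^2 + 20*j - 24) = j*(j - 3)*(j^3 - 2*j^2 - 4*j + 8) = j*(j - 3)*(j + 2)*(j^2 - 4*j + 4) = j*(j - 3)*(j - 2)*(j + 2)*(j - 2)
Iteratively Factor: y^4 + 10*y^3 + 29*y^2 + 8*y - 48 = (y + 4)*(y^3 + 6*y^2 + 5*y - 12) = (y + 3)*(y + 4)*(y^2 + 3*y - 4) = (y + 3)*(y + 4)^2*(y - 1)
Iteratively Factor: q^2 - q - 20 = (q - 5)*(q + 4)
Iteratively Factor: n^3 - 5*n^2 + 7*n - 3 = (n - 1)*(n^2 - 4*n + 3) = (n - 1)^2*(n - 3)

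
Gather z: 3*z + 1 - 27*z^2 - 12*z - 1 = -27*z^2 - 9*z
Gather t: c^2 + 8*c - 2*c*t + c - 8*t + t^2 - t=c^2 + 9*c + t^2 + t*(-2*c - 9)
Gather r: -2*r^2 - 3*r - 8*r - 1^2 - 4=-2*r^2 - 11*r - 5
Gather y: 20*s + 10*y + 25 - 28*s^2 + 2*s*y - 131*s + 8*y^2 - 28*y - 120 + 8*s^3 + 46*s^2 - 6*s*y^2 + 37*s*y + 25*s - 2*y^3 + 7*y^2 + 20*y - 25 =8*s^3 + 18*s^2 - 86*s - 2*y^3 + y^2*(15 - 6*s) + y*(39*s + 2) - 120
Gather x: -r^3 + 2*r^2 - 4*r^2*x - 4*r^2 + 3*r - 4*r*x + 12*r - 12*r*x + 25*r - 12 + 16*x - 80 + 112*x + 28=-r^3 - 2*r^2 + 40*r + x*(-4*r^2 - 16*r + 128) - 64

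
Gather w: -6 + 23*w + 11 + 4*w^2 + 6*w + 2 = 4*w^2 + 29*w + 7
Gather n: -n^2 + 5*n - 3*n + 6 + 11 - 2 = -n^2 + 2*n + 15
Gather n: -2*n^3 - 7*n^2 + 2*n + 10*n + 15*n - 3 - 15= -2*n^3 - 7*n^2 + 27*n - 18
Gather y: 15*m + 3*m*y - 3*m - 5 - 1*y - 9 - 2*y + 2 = 12*m + y*(3*m - 3) - 12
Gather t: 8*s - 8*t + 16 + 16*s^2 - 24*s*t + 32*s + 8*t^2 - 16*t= 16*s^2 + 40*s + 8*t^2 + t*(-24*s - 24) + 16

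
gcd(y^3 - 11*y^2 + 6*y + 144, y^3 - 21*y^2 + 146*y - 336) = y^2 - 14*y + 48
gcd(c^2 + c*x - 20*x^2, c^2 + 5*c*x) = c + 5*x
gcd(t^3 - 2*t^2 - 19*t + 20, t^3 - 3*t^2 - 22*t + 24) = t^2 + 3*t - 4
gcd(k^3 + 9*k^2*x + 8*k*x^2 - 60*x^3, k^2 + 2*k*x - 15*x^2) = k + 5*x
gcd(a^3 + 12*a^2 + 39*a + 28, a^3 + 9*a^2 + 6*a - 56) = a^2 + 11*a + 28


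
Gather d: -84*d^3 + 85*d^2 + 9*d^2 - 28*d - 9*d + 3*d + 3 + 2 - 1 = -84*d^3 + 94*d^2 - 34*d + 4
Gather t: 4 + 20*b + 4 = 20*b + 8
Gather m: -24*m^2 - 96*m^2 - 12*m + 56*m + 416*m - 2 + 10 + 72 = -120*m^2 + 460*m + 80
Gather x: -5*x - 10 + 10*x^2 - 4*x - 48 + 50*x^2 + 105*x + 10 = 60*x^2 + 96*x - 48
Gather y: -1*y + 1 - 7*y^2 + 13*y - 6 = -7*y^2 + 12*y - 5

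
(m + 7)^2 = m^2 + 14*m + 49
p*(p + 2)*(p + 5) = p^3 + 7*p^2 + 10*p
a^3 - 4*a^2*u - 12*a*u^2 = a*(a - 6*u)*(a + 2*u)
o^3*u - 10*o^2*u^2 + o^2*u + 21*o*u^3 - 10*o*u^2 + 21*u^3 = (o - 7*u)*(o - 3*u)*(o*u + u)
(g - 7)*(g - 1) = g^2 - 8*g + 7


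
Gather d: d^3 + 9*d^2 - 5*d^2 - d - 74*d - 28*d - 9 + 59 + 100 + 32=d^3 + 4*d^2 - 103*d + 182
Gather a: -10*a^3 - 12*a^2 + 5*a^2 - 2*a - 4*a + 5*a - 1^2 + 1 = -10*a^3 - 7*a^2 - a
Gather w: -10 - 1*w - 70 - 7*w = -8*w - 80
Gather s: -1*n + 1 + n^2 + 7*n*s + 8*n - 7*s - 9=n^2 + 7*n + s*(7*n - 7) - 8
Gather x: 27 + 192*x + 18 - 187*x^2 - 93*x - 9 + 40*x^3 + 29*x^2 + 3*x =40*x^3 - 158*x^2 + 102*x + 36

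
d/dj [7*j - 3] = 7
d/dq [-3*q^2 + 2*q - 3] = 2 - 6*q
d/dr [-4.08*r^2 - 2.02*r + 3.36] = -8.16*r - 2.02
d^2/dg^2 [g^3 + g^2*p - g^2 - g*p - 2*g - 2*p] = 6*g + 2*p - 2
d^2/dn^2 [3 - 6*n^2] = -12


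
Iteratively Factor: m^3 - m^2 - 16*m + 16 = (m + 4)*(m^2 - 5*m + 4) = (m - 4)*(m + 4)*(m - 1)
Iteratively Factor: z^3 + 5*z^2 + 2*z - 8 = (z - 1)*(z^2 + 6*z + 8) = (z - 1)*(z + 4)*(z + 2)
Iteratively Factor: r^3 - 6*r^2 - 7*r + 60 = (r + 3)*(r^2 - 9*r + 20) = (r - 5)*(r + 3)*(r - 4)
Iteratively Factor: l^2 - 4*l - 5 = (l - 5)*(l + 1)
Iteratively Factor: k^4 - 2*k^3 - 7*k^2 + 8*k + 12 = (k + 1)*(k^3 - 3*k^2 - 4*k + 12) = (k + 1)*(k + 2)*(k^2 - 5*k + 6) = (k - 2)*(k + 1)*(k + 2)*(k - 3)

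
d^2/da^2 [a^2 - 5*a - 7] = 2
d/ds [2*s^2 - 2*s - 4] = 4*s - 2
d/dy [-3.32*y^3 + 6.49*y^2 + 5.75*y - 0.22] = -9.96*y^2 + 12.98*y + 5.75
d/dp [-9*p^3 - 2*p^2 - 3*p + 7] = -27*p^2 - 4*p - 3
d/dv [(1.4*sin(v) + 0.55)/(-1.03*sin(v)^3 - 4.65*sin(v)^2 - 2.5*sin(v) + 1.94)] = (2.884*sin(v)^3 + 8.2095*sin(v)^2 + 5.115*sin(v) + 4.091)*cos(v)/(1.0609*sin(v)^6 + 9.579*sin(v)^5 + 26.7725*sin(v)^4 + 19.2536*sin(v)^3 - 11.792*sin(v)^2 - 9.7*sin(v) + 3.7636)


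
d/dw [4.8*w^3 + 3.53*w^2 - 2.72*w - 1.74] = 14.4*w^2 + 7.06*w - 2.72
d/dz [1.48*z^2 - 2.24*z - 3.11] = 2.96*z - 2.24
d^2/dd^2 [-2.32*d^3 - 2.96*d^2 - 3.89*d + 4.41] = -13.92*d - 5.92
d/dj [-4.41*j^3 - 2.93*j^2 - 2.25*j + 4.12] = -13.23*j^2 - 5.86*j - 2.25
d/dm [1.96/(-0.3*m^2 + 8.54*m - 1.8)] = (1.176*m - 16.7384)/(0.3*m^2 - 8.54*m + 1.8)^2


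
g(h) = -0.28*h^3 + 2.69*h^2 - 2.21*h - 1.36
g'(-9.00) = -118.67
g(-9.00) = 440.54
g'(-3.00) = -25.91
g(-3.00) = 37.04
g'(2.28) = 5.69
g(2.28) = 4.27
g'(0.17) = -1.32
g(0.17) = -1.66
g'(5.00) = 3.69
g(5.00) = 19.84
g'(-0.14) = -2.98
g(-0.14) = -1.00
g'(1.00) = 2.33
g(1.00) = -1.16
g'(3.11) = 6.40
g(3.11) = 9.36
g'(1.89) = 4.96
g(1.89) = 2.18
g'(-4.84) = -47.93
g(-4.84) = 104.10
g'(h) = -0.84*h^2 + 5.38*h - 2.21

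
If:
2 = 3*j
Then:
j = 2/3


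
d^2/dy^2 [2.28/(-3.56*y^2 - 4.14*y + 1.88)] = (57.791616*y^2 + 67.207104*y - 2.28*(7.12*y + 4.14)*(14.24*y + 8.28) - 30.519168)/(3.56*y^2 + 4.14*y - 1.88)^3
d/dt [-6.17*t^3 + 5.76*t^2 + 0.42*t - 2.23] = -18.51*t^2 + 11.52*t + 0.42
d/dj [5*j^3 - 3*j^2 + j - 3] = 15*j^2 - 6*j + 1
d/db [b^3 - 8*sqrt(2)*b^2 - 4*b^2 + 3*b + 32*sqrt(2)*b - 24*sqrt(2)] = 3*b^2 - 16*sqrt(2)*b - 8*b + 3 + 32*sqrt(2)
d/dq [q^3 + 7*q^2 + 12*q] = 3*q^2 + 14*q + 12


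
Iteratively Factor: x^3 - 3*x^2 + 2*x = (x - 2)*(x^2 - x) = (x - 2)*(x - 1)*(x)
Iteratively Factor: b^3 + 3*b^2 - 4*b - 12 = (b + 2)*(b^2 + b - 6) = (b - 2)*(b + 2)*(b + 3)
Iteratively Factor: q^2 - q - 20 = (q + 4)*(q - 5)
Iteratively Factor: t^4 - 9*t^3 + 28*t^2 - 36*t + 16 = (t - 2)*(t^3 - 7*t^2 + 14*t - 8) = (t - 2)^2*(t^2 - 5*t + 4) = (t - 2)^2*(t - 1)*(t - 4)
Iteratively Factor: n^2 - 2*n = (n)*(n - 2)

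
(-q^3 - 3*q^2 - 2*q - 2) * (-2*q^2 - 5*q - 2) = 2*q^5 + 11*q^4 + 21*q^3 + 20*q^2 + 14*q + 4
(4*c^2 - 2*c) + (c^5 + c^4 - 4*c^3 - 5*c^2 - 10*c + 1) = c^5 + c^4 - 4*c^3 - c^2 - 12*c + 1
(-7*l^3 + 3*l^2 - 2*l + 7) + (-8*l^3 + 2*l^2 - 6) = -15*l^3 + 5*l^2 - 2*l + 1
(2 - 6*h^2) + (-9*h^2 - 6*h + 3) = -15*h^2 - 6*h + 5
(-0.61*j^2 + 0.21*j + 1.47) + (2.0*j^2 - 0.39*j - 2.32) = 1.39*j^2 - 0.18*j - 0.85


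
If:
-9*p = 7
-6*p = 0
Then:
No Solution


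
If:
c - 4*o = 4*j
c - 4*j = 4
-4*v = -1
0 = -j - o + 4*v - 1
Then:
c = 0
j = -1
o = 1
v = 1/4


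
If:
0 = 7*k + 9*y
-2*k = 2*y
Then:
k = 0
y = 0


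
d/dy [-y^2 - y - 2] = -2*y - 1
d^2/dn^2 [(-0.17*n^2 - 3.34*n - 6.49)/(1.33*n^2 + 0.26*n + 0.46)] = (-11.69868*n^3 - 68.25693*n^2 - 1.20498*n + 7.7907)/(2.352637*n^6 + 1.379742*n^5 + 2.710806*n^4 + 0.971984*n^3 + 0.937572*n^2 + 0.165048*n + 0.097336)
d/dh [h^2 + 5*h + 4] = 2*h + 5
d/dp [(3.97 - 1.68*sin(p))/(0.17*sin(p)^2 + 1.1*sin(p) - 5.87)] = (0.2856*sin(p)^2 - 1.3498*sin(p) + 5.4946)*cos(p)/(0.0289*sin(p)^4 + 0.374*sin(p)^3 - 0.7858*sin(p)^2 - 12.914*sin(p) + 34.4569)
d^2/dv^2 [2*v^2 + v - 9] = 4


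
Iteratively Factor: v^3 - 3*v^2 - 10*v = (v + 2)*(v^2 - 5*v) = (v - 5)*(v + 2)*(v)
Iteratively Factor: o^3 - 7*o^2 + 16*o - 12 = (o - 2)*(o^2 - 5*o + 6) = (o - 2)^2*(o - 3)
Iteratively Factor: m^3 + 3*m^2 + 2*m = (m)*(m^2 + 3*m + 2) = m*(m + 1)*(m + 2)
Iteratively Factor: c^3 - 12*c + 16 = (c - 2)*(c^2 + 2*c - 8) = (c - 2)*(c + 4)*(c - 2)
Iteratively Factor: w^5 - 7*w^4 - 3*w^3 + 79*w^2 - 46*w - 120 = (w - 4)*(w^4 - 3*w^3 - 15*w^2 + 19*w + 30) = (w - 4)*(w + 3)*(w^3 - 6*w^2 + 3*w + 10) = (w - 5)*(w - 4)*(w + 3)*(w^2 - w - 2) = (w - 5)*(w - 4)*(w + 1)*(w + 3)*(w - 2)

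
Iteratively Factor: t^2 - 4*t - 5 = (t + 1)*(t - 5)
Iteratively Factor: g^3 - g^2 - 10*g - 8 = (g + 1)*(g^2 - 2*g - 8) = (g - 4)*(g + 1)*(g + 2)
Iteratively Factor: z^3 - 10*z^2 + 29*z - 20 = (z - 5)*(z^2 - 5*z + 4) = (z - 5)*(z - 1)*(z - 4)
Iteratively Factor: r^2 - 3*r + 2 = (r - 2)*(r - 1)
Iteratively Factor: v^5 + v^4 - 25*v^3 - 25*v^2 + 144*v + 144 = (v - 3)*(v^4 + 4*v^3 - 13*v^2 - 64*v - 48) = (v - 3)*(v + 3)*(v^3 + v^2 - 16*v - 16) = (v - 4)*(v - 3)*(v + 3)*(v^2 + 5*v + 4) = (v - 4)*(v - 3)*(v + 3)*(v + 4)*(v + 1)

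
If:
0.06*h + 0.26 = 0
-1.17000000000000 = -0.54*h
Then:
No Solution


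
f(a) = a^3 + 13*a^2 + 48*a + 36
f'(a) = 3*a^2 + 26*a + 48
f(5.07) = 743.85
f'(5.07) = 256.93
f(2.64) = 271.72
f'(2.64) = 137.55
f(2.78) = 291.39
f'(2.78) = 143.47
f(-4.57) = -7.30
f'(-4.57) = -8.17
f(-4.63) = -6.81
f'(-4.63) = -8.07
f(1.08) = 104.26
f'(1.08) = 79.58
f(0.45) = 60.32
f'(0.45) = 60.31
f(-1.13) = -3.08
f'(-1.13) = 22.45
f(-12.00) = -396.00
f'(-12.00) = 168.00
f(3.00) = 324.00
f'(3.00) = 153.00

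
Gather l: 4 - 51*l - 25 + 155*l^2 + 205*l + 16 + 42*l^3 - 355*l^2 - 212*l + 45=42*l^3 - 200*l^2 - 58*l + 40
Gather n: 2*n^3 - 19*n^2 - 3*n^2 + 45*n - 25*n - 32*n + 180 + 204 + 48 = 2*n^3 - 22*n^2 - 12*n + 432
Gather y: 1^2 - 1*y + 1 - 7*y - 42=-8*y - 40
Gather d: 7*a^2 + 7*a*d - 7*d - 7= 7*a^2 + d*(7*a - 7) - 7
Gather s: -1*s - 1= -s - 1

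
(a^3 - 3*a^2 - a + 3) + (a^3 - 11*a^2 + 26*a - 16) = 2*a^3 - 14*a^2 + 25*a - 13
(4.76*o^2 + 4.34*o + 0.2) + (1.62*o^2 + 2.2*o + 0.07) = 6.38*o^2 + 6.54*o + 0.27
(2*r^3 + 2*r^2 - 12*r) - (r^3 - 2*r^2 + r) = r^3 + 4*r^2 - 13*r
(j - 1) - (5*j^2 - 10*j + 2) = -5*j^2 + 11*j - 3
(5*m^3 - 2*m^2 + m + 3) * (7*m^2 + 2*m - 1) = 35*m^5 - 4*m^4 - 2*m^3 + 25*m^2 + 5*m - 3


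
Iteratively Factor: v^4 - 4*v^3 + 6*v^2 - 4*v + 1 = (v - 1)*(v^3 - 3*v^2 + 3*v - 1) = (v - 1)^2*(v^2 - 2*v + 1) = (v - 1)^3*(v - 1)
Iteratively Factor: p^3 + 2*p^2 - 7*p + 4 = (p - 1)*(p^2 + 3*p - 4) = (p - 1)*(p + 4)*(p - 1)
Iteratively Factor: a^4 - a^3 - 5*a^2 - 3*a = (a + 1)*(a^3 - 2*a^2 - 3*a) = (a + 1)^2*(a^2 - 3*a) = a*(a + 1)^2*(a - 3)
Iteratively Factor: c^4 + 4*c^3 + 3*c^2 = (c + 3)*(c^3 + c^2) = c*(c + 3)*(c^2 + c) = c*(c + 1)*(c + 3)*(c)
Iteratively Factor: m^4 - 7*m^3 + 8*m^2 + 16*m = (m - 4)*(m^3 - 3*m^2 - 4*m) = (m - 4)^2*(m^2 + m) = (m - 4)^2*(m + 1)*(m)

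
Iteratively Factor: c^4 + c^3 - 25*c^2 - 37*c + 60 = (c - 1)*(c^3 + 2*c^2 - 23*c - 60) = (c - 1)*(c + 3)*(c^2 - c - 20) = (c - 5)*(c - 1)*(c + 3)*(c + 4)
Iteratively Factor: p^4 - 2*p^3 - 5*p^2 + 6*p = (p)*(p^3 - 2*p^2 - 5*p + 6) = p*(p + 2)*(p^2 - 4*p + 3) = p*(p - 1)*(p + 2)*(p - 3)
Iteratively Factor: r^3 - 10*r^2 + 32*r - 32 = (r - 2)*(r^2 - 8*r + 16) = (r - 4)*(r - 2)*(r - 4)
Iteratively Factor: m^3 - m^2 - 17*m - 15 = (m + 3)*(m^2 - 4*m - 5) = (m + 1)*(m + 3)*(m - 5)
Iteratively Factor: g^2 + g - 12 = (g - 3)*(g + 4)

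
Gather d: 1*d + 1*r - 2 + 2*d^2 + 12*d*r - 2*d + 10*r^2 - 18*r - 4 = 2*d^2 + d*(12*r - 1) + 10*r^2 - 17*r - 6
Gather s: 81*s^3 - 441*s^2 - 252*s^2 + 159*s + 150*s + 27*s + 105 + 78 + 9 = 81*s^3 - 693*s^2 + 336*s + 192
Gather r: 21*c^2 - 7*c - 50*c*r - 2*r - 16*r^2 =21*c^2 - 7*c - 16*r^2 + r*(-50*c - 2)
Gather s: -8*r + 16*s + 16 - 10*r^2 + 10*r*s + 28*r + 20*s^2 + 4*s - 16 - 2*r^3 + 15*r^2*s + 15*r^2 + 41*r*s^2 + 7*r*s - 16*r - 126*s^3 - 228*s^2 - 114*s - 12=-2*r^3 + 5*r^2 + 4*r - 126*s^3 + s^2*(41*r - 208) + s*(15*r^2 + 17*r - 94) - 12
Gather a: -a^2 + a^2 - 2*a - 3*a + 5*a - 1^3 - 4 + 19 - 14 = 0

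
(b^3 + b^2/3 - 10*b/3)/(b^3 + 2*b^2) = (b - 5/3)/b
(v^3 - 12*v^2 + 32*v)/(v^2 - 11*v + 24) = v*(v - 4)/(v - 3)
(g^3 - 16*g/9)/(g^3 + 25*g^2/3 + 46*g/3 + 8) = g*(3*g - 4)/(3*(g^2 + 7*g + 6))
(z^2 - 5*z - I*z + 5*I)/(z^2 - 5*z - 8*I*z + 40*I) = (z - I)/(z - 8*I)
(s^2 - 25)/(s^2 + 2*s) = (s^2 - 25)/(s*(s + 2))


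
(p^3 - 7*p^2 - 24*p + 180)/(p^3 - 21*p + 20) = (p^2 - 12*p + 36)/(p^2 - 5*p + 4)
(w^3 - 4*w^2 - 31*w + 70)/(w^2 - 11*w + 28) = (w^2 + 3*w - 10)/(w - 4)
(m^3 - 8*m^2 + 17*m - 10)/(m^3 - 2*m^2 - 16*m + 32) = (m^2 - 6*m + 5)/(m^2 - 16)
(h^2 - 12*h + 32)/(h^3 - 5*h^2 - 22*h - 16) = (h - 4)/(h^2 + 3*h + 2)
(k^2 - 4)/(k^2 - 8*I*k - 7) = (4 - k^2)/(-k^2 + 8*I*k + 7)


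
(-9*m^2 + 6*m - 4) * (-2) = 18*m^2 - 12*m + 8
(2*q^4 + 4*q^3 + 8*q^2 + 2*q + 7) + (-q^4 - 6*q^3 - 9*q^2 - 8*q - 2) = q^4 - 2*q^3 - q^2 - 6*q + 5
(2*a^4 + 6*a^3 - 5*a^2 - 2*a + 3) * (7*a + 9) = 14*a^5 + 60*a^4 + 19*a^3 - 59*a^2 + 3*a + 27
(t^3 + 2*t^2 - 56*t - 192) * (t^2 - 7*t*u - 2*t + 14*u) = t^5 - 7*t^4*u - 60*t^3 + 420*t^2*u - 80*t^2 + 560*t*u + 384*t - 2688*u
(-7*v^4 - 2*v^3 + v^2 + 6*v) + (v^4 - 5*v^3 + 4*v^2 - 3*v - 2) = -6*v^4 - 7*v^3 + 5*v^2 + 3*v - 2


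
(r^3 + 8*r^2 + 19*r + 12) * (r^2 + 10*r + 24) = r^5 + 18*r^4 + 123*r^3 + 394*r^2 + 576*r + 288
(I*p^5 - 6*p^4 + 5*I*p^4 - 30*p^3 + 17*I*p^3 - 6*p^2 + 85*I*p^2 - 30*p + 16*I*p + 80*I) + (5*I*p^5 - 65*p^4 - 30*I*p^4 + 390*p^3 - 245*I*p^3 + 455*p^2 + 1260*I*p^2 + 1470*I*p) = 6*I*p^5 - 71*p^4 - 25*I*p^4 + 360*p^3 - 228*I*p^3 + 449*p^2 + 1345*I*p^2 - 30*p + 1486*I*p + 80*I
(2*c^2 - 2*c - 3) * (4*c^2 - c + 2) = 8*c^4 - 10*c^3 - 6*c^2 - c - 6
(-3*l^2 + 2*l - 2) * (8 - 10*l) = 30*l^3 - 44*l^2 + 36*l - 16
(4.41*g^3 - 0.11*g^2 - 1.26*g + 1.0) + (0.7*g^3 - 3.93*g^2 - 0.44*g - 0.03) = 5.11*g^3 - 4.04*g^2 - 1.7*g + 0.97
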